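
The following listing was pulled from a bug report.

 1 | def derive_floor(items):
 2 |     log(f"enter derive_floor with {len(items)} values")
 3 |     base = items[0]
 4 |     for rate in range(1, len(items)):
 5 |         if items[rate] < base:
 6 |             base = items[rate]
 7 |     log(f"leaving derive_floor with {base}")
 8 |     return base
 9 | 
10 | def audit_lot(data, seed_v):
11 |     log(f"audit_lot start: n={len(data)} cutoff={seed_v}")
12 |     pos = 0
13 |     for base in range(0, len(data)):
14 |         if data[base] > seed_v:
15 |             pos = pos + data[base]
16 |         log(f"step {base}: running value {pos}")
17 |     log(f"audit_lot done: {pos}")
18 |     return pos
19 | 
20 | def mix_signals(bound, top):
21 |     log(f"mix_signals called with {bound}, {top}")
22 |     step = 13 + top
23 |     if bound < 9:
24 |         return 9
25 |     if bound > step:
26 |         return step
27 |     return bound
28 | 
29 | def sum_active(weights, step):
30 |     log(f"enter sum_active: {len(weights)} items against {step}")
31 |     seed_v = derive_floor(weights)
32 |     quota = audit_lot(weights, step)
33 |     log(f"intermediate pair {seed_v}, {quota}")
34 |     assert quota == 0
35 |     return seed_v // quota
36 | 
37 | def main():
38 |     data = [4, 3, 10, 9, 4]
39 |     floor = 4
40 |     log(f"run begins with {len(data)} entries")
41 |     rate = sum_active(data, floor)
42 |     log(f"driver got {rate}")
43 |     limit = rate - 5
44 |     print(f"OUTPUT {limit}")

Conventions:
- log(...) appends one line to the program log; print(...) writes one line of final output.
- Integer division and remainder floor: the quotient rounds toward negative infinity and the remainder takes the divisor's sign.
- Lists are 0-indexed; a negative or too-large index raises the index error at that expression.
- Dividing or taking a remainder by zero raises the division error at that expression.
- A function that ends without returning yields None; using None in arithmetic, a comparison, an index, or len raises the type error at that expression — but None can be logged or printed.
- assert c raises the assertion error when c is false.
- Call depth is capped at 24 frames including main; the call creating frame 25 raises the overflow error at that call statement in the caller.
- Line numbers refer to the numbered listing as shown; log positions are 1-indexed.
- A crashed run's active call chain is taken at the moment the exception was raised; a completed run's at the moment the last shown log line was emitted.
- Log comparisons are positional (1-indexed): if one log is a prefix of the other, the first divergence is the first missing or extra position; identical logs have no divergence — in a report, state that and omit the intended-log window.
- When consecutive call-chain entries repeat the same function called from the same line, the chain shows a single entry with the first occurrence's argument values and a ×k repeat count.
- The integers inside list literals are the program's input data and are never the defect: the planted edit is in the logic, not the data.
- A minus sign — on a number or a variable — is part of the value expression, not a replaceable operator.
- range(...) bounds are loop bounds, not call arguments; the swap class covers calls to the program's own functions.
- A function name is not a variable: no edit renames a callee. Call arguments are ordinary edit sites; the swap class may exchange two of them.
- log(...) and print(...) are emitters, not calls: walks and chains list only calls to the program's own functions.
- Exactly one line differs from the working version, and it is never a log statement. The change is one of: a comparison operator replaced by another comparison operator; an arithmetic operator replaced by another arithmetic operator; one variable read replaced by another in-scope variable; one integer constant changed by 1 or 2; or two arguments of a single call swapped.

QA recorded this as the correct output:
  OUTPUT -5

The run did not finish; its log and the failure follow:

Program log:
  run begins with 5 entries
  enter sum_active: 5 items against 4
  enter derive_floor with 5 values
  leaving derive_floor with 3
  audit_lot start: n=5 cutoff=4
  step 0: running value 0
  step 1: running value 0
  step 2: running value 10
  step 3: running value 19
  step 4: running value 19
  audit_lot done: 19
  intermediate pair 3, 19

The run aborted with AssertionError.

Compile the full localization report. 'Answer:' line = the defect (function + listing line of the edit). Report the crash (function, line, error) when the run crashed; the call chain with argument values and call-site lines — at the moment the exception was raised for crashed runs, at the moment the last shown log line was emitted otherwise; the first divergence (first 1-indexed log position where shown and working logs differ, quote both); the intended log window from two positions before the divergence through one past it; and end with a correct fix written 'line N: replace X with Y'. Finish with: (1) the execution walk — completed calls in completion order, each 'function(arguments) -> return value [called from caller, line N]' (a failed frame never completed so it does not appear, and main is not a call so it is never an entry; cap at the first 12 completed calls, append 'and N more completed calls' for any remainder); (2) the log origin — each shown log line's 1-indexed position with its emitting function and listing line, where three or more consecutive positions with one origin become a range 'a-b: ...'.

Answer: the defect is in sum_active at line 34.
The tell: A complete run would log 'driver got 0' next, but this one stopped at 12 lines.
Crash: sum_active, line 34, AssertionError.
Call chain: main -> sum_active([4, 3, 10, 9, 4], 4) (called at line 41).
First divergence: position 13 — after 12 matching lines the faulty run goes silent; intended next line 'driver got 0'.
Intended log window:
  11: audit_lot done: 19
  12: intermediate pair 3, 19
  13: driver got 0
Execution walk:
  derive_floor([4, 3, 10, 9, 4]) -> 3  [called from sum_active, line 31]
  audit_lot([4, 3, 10, 9, 4], 4) -> 19  [called from sum_active, line 32]
Log origin:
  1 — main, line 40
  2 — sum_active, line 30
  3 — derive_floor, line 2
  4 — derive_floor, line 7
  5 — audit_lot, line 11
  6-10 — audit_lot, line 16
  11 — audit_lot, line 17
  12 — sum_active, line 33
A correct fix: line 34: replace `==` with `>`.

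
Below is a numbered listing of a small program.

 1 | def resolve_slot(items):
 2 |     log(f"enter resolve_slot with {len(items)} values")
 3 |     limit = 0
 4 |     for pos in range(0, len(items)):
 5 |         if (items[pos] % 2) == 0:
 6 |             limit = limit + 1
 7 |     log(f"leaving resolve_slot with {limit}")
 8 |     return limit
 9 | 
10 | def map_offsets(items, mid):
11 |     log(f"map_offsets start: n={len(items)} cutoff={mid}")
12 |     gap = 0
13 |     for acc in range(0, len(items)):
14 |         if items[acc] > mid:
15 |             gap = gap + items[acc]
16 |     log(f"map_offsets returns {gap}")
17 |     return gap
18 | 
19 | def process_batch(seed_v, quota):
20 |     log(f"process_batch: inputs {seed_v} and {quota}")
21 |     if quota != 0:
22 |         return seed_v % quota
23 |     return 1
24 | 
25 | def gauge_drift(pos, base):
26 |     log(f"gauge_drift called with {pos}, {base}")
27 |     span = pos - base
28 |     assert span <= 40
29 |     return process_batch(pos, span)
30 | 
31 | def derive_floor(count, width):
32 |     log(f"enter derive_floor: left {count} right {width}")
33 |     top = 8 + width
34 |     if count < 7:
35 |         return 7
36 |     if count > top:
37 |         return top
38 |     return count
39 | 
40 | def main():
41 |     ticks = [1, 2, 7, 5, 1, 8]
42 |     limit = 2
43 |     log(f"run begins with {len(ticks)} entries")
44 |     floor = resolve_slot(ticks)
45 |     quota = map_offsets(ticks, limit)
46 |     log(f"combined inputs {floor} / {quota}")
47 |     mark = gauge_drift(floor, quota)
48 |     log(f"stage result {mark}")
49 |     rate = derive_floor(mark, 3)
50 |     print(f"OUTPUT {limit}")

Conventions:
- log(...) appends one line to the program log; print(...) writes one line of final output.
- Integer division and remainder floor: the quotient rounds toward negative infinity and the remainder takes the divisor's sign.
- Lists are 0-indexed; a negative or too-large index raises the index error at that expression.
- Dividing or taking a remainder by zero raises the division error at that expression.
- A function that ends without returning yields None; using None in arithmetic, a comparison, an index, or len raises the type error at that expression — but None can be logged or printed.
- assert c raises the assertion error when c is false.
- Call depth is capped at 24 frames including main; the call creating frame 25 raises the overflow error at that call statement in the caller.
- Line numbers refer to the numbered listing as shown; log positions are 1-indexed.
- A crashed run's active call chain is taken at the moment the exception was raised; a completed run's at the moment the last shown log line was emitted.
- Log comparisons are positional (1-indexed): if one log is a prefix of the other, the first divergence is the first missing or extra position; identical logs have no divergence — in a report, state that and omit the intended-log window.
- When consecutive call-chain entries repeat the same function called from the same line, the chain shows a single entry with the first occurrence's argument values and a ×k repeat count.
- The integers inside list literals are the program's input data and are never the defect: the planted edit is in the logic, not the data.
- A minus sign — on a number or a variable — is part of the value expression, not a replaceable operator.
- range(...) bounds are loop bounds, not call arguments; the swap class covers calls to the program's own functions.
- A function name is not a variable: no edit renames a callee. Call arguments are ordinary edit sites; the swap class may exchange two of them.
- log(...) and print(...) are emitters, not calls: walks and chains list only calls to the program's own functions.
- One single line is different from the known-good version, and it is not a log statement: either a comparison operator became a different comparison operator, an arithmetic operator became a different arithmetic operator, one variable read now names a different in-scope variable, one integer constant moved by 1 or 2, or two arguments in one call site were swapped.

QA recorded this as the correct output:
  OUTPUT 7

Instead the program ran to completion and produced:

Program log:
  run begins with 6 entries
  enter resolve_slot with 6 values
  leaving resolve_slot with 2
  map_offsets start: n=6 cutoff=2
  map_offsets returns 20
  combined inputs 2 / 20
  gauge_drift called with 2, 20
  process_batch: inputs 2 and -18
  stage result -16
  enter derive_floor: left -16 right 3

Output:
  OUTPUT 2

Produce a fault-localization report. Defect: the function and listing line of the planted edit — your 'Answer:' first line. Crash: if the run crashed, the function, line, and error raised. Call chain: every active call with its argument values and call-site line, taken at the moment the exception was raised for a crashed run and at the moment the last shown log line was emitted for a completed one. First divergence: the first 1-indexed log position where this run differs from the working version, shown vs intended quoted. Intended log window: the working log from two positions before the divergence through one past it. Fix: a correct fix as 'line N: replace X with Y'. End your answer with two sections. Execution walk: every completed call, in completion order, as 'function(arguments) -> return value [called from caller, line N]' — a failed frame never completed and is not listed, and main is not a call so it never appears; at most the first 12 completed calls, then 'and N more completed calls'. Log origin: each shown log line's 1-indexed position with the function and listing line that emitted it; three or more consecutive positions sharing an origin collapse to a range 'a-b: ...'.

Answer: the defect is in main at line 50.
Core observation: No log line changed; the fault shows up purely in the output.
Call chain: main -> derive_floor(-16, 3) (called at line 49).
First divergence: none — the logs agree in full.
Execution walk:
  resolve_slot([1, 2, 7, 5, 1, 8]) -> 2  [called from main, line 44]
  map_offsets([1, 2, 7, 5, 1, 8], 2) -> 20  [called from main, line 45]
  process_batch(2, -18) -> -16  [called from gauge_drift, line 29]
  gauge_drift(2, 20) -> -16  [called from main, line 47]
  derive_floor(-16, 3) -> 7  [called from main, line 49]
Log line origins:
  1 — main, line 43
  2 — resolve_slot, line 2
  3 — resolve_slot, line 7
  4 — map_offsets, line 11
  5 — map_offsets, line 16
  6 — main, line 46
  7 — gauge_drift, line 26
  8 — process_batch, line 20
  9 — main, line 48
  10 — derive_floor, line 32
A correct fix: line 50: replace `limit` with `rate`.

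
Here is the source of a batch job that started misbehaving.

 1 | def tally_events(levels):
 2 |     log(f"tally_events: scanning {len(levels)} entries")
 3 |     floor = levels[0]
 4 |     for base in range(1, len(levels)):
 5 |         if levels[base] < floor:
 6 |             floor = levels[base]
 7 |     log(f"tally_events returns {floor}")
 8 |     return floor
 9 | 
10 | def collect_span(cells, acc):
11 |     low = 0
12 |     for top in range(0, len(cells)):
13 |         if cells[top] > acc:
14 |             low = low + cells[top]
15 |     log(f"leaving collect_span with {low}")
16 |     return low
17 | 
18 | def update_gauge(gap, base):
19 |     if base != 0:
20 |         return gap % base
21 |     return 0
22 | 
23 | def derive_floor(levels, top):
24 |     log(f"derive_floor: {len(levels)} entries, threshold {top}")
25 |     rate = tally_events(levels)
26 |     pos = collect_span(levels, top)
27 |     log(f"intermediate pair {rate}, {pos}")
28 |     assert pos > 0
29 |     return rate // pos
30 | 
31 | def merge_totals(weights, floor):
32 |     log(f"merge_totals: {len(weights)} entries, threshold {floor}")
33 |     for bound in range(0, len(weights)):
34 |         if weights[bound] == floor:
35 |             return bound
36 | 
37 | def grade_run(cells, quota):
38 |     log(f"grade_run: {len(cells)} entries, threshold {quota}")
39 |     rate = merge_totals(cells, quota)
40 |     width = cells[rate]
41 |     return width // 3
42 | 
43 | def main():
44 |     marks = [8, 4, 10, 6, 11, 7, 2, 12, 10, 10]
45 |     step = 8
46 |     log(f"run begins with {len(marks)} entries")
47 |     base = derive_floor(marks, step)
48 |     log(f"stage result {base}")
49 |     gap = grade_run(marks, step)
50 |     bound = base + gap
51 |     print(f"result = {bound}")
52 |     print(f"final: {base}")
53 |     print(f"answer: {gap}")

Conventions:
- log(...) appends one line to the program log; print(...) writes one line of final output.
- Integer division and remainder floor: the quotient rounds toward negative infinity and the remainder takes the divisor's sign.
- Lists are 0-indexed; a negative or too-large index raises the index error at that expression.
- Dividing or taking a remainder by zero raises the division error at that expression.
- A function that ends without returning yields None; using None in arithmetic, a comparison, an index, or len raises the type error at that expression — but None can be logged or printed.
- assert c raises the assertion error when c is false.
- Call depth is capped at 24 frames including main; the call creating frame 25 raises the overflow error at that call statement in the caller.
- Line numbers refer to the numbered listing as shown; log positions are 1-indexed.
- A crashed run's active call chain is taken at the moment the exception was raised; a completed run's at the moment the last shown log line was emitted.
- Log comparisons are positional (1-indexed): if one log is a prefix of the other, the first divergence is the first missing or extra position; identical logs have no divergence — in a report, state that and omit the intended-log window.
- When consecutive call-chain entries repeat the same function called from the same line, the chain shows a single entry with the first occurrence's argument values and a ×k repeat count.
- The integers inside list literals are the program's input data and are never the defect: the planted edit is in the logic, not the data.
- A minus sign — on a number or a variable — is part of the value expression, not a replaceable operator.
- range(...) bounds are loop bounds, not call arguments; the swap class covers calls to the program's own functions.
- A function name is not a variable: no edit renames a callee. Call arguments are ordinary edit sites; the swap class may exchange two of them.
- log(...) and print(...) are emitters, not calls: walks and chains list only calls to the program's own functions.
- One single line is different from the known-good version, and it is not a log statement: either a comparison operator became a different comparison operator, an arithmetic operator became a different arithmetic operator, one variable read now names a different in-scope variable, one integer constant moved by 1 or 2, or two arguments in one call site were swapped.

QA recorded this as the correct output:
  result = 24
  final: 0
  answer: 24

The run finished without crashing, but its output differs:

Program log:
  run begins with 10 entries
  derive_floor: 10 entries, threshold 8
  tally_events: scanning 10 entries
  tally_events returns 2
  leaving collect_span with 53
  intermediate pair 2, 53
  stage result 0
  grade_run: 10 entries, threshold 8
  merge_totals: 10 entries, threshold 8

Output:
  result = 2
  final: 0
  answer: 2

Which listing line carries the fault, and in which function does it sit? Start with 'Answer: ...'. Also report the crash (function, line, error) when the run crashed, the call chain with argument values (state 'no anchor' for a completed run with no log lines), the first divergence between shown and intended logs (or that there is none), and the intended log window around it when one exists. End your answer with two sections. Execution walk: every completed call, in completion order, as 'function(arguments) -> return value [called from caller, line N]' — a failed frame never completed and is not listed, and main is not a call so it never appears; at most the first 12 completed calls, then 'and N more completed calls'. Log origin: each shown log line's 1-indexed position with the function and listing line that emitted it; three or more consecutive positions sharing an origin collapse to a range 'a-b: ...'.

Answer: the defect is in grade_run at line 41.
Core observation: Every logged value matches the working version; the printed result is what differs.
Call chain: main -> grade_run([8, 4, 10, 6, 11, 7, 2, 12, 10, 10], 8) (called at line 49) -> merge_totals([8, 4, 10, 6, 11, 7, 2, 12, 10, 10], 8) (called at line 39).
First divergence: none — the logs agree in full.
Execution walk:
  tally_events([8, 4, 10, 6, 11, 7, 2, 12, 10, 10]) -> 2  [called from derive_floor, line 25]
  collect_span([8, 4, 10, 6, 11, 7, 2, 12, 10, 10], 8) -> 53  [called from derive_floor, line 26]
  derive_floor([8, 4, 10, 6, 11, 7, 2, 12, 10, 10], 8) -> 0  [called from main, line 47]
  merge_totals([8, 4, 10, 6, 11, 7, 2, 12, 10, 10], 8) -> 0  [called from grade_run, line 39]
  grade_run([8, 4, 10, 6, 11, 7, 2, 12, 10, 10], 8) -> 2  [called from main, line 49]
Origin of each log line:
  1: logged in main at line 46
  2: logged in derive_floor at line 24
  3: logged in tally_events at line 2
  4: logged in tally_events at line 7
  5: logged in collect_span at line 15
  6: logged in derive_floor at line 27
  7: logged in main at line 48
  8: logged in grade_run at line 38
  9: logged in merge_totals at line 32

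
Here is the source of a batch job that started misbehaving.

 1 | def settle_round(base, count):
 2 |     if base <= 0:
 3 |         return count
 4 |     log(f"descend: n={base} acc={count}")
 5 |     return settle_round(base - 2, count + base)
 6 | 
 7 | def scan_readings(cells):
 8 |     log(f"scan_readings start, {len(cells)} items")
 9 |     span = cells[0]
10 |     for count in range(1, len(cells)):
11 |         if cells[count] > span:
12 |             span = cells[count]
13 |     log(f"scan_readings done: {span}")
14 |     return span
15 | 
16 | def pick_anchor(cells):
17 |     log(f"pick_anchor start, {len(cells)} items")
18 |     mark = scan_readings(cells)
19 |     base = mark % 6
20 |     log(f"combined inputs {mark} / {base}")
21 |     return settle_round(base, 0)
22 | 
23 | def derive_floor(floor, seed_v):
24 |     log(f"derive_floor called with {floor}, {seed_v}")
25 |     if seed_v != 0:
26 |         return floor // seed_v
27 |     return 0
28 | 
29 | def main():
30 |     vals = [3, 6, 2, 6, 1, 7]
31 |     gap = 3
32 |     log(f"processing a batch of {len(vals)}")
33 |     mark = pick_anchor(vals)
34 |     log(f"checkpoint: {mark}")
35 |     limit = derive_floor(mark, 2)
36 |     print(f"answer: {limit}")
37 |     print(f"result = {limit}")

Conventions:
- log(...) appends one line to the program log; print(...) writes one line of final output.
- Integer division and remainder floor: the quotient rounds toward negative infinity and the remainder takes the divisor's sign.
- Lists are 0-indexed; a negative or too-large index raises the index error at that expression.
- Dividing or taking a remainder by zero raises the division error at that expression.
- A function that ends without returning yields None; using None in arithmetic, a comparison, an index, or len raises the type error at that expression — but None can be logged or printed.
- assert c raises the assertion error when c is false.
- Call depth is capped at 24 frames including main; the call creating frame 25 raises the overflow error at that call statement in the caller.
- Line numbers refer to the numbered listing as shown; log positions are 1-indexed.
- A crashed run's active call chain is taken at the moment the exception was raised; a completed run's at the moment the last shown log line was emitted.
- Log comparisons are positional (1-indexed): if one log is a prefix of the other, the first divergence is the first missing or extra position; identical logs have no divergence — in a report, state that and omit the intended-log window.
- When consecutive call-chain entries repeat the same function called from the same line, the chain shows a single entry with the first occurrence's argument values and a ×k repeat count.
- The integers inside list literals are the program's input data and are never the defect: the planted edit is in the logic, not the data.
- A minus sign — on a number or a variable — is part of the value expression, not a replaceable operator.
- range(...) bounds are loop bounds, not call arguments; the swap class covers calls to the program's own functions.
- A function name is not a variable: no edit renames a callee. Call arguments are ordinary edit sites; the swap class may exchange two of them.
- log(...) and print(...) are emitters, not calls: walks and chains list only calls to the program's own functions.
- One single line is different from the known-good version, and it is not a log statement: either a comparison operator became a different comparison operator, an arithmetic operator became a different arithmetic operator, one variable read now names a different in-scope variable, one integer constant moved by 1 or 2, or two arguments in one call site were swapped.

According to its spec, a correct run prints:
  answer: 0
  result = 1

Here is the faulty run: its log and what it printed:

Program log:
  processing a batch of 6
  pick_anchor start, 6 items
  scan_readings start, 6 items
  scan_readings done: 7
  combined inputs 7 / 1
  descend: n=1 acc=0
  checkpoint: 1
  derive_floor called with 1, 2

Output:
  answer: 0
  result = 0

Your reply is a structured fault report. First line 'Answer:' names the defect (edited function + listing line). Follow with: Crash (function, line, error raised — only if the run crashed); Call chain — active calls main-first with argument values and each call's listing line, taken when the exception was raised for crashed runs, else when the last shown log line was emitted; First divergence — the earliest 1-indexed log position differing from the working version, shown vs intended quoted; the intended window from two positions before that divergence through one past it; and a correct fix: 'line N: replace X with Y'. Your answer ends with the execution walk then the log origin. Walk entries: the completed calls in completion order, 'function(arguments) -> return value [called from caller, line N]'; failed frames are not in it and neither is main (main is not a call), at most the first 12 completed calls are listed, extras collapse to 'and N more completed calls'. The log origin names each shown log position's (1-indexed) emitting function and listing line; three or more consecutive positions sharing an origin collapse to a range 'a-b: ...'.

Answer: the defect is in main at line 37.
Core observation: The logs agree in full; only the final output differs.
Call chain: main -> derive_floor(1, 2) (called at line 35).
First divergence: none — the logs agree in full.
Execution walk:
  scan_readings([3, 6, 2, 6, 1, 7]) -> 7  [called from pick_anchor, line 18]
  settle_round(-1, 1) -> 1  [called from settle_round, line 5]
  settle_round(1, 0) -> 1  [called from pick_anchor, line 21]
  pick_anchor([3, 6, 2, 6, 1, 7]) -> 1  [called from main, line 33]
  derive_floor(1, 2) -> 0  [called from main, line 35]
Log origin:
  1: logged in main at line 32
  2: logged in pick_anchor at line 17
  3: logged in scan_readings at line 8
  4: logged in scan_readings at line 13
  5: logged in pick_anchor at line 20
  6: logged in settle_round at line 4
  7: logged in main at line 34
  8: logged in derive_floor at line 24
A correct fix: line 37: replace `limit` with `mark`.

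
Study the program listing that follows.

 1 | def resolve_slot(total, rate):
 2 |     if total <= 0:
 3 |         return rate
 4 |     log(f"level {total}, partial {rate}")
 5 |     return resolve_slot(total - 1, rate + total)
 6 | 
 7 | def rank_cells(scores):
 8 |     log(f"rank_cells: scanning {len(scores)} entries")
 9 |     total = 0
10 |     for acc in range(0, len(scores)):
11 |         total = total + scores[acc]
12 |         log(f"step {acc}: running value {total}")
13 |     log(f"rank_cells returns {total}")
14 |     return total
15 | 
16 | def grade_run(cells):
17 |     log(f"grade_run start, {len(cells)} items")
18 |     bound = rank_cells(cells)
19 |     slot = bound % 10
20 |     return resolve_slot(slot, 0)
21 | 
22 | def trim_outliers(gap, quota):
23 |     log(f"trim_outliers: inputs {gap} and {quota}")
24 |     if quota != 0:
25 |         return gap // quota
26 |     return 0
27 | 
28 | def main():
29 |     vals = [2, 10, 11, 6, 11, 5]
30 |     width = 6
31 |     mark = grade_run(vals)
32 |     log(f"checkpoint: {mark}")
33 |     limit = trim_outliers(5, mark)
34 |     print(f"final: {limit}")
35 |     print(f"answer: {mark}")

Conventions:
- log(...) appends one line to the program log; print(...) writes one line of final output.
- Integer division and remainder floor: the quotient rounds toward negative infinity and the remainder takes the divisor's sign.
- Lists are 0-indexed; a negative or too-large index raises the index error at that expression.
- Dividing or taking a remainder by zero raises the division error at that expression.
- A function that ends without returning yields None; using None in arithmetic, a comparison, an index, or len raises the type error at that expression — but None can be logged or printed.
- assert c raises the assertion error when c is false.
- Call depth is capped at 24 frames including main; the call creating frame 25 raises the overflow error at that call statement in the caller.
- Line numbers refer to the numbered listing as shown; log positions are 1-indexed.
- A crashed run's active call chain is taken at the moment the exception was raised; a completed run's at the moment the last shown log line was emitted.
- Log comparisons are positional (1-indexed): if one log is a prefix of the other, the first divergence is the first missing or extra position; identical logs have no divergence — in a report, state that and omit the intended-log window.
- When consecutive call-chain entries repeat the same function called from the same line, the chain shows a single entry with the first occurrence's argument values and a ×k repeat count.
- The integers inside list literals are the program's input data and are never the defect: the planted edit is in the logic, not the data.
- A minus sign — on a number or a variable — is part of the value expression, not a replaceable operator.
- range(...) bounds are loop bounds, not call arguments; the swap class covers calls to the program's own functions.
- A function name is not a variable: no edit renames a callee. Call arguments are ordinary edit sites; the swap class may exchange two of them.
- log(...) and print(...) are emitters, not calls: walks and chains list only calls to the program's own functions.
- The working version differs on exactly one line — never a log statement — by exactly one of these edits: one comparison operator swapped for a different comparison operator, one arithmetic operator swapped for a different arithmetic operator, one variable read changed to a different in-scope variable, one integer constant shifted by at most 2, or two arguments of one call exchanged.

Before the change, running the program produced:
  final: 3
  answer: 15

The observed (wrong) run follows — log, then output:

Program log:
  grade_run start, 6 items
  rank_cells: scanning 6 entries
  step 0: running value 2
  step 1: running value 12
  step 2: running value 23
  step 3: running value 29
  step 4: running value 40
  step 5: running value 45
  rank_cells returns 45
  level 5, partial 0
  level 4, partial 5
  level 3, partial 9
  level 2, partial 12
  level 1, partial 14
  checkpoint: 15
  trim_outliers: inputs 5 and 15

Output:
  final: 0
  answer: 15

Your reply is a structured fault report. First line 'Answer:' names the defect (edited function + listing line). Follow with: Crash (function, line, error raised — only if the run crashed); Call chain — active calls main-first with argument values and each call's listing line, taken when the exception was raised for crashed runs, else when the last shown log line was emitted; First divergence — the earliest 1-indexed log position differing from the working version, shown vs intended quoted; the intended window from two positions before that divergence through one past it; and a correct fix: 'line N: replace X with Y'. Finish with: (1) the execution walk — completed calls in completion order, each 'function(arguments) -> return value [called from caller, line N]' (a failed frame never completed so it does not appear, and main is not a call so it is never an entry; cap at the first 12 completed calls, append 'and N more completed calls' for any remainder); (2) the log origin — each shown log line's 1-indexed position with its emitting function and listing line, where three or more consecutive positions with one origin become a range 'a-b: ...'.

Answer: the defect is in main at line 33.
Key observation: The log first diverges at position 16: the faulty run prints 'trim_outliers: inputs 5 and 15' where the working version prints 'trim_outliers: inputs 15 and 5'.
Call chain: main -> trim_outliers(5, 15) (called at line 33).
First divergence: position 16 — shown 'trim_outliers: inputs 5 and 15', intended 'trim_outliers: inputs 15 and 5'.
Intended log window:
  14: level 1, partial 14
  15: checkpoint: 15
  16: trim_outliers: inputs 15 and 5
Execution walk:
  rank_cells([2, 10, 11, 6, 11, 5]) -> 45  [called from grade_run, line 18]
  resolve_slot(0, 15) -> 15  [called from resolve_slot, line 5]
  resolve_slot(1, 14) -> 15  [called from resolve_slot, line 5]
  resolve_slot(2, 12) -> 15  [called from resolve_slot, line 5]
  resolve_slot(3, 9) -> 15  [called from resolve_slot, line 5]
  resolve_slot(4, 5) -> 15  [called from resolve_slot, line 5]
  resolve_slot(5, 0) -> 15  [called from grade_run, line 20]
  grade_run([2, 10, 11, 6, 11, 5]) -> 15  [called from main, line 31]
  trim_outliers(5, 15) -> 0  [called from main, line 33]
Log line origins:
  1: logged in grade_run at line 17
  2: logged in rank_cells at line 8
  3-8: logged in rank_cells at line 12
  9: logged in rank_cells at line 13
  10-14: logged in resolve_slot at line 4
  15: logged in main at line 32
  16: logged in trim_outliers at line 23
A correct fix: line 33: replace `trim_outliers(5, mark)` with `trim_outliers(mark, 5)`.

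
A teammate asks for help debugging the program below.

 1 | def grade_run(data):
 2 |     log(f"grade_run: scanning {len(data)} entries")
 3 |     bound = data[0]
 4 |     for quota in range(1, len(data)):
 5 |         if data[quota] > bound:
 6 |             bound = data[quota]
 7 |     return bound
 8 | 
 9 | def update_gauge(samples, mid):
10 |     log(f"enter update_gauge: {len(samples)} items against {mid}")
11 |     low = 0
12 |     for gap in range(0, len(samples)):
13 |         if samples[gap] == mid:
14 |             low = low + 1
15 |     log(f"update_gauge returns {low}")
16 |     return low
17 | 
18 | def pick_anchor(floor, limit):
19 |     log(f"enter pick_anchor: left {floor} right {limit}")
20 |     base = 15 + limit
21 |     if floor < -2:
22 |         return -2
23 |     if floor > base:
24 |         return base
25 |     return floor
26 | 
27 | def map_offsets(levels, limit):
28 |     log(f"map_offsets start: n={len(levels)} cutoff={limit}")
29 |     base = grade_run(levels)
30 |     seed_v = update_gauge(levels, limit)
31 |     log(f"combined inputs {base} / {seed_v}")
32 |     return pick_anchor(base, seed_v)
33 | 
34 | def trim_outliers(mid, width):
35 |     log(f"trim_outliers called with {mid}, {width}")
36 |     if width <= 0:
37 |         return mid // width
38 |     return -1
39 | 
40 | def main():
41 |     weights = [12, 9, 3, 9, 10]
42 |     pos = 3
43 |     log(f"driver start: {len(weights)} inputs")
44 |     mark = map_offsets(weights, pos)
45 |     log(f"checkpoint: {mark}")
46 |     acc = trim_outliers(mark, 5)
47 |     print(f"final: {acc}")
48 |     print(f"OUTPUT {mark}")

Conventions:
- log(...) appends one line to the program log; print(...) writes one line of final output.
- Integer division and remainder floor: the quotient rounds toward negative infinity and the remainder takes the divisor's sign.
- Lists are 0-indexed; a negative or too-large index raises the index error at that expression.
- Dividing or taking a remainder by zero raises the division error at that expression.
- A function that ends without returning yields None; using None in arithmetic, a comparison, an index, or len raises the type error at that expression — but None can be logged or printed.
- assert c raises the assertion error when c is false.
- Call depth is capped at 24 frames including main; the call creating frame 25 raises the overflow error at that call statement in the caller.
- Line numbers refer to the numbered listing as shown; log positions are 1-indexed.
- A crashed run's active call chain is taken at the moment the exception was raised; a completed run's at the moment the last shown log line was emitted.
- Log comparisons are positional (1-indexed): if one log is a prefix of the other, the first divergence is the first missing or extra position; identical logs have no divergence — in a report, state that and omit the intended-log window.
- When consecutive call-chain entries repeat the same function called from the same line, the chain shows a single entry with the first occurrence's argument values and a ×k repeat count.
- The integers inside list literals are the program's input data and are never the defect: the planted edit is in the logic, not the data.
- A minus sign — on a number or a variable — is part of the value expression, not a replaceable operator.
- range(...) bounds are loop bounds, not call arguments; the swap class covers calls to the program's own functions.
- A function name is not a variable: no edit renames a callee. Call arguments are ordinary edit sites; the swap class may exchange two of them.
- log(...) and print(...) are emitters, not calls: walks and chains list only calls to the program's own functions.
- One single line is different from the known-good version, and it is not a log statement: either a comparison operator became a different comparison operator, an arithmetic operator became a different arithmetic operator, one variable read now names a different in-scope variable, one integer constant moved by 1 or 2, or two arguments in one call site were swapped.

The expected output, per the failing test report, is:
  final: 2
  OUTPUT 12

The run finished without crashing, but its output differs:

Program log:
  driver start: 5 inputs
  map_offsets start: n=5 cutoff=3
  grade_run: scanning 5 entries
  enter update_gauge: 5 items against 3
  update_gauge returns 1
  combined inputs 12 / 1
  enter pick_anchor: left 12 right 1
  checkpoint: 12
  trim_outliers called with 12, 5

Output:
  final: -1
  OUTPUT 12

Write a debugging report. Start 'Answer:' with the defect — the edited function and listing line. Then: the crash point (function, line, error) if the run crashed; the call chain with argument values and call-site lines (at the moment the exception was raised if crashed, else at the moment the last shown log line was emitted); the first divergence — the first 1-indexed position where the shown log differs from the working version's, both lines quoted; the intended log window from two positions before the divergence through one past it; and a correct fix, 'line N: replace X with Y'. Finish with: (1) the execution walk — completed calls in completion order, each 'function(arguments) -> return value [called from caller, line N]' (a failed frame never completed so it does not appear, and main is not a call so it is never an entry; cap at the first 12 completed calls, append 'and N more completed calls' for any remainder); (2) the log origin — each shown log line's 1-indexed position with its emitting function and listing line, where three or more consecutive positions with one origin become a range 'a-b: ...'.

Answer: the defect is in trim_outliers at line 36.
Core observation: Log streams are identical — the defect surfaces only in the printed output.
Call chain: main -> trim_outliers(12, 5) (called at line 46).
First divergence: none — the logs agree in full.
Execution walk:
  grade_run([12, 9, 3, 9, 10]) -> 12  [called from map_offsets, line 29]
  update_gauge([12, 9, 3, 9, 10], 3) -> 1  [called from map_offsets, line 30]
  pick_anchor(12, 1) -> 12  [called from map_offsets, line 32]
  map_offsets([12, 9, 3, 9, 10], 3) -> 12  [called from main, line 44]
  trim_outliers(12, 5) -> -1  [called from main, line 46]
Origin of each log line:
  1 — main, line 43
  2 — map_offsets, line 28
  3 — grade_run, line 2
  4 — update_gauge, line 10
  5 — update_gauge, line 15
  6 — map_offsets, line 31
  7 — pick_anchor, line 19
  8 — main, line 45
  9 — trim_outliers, line 35
A correct fix: line 36: replace `<=` with `!=`.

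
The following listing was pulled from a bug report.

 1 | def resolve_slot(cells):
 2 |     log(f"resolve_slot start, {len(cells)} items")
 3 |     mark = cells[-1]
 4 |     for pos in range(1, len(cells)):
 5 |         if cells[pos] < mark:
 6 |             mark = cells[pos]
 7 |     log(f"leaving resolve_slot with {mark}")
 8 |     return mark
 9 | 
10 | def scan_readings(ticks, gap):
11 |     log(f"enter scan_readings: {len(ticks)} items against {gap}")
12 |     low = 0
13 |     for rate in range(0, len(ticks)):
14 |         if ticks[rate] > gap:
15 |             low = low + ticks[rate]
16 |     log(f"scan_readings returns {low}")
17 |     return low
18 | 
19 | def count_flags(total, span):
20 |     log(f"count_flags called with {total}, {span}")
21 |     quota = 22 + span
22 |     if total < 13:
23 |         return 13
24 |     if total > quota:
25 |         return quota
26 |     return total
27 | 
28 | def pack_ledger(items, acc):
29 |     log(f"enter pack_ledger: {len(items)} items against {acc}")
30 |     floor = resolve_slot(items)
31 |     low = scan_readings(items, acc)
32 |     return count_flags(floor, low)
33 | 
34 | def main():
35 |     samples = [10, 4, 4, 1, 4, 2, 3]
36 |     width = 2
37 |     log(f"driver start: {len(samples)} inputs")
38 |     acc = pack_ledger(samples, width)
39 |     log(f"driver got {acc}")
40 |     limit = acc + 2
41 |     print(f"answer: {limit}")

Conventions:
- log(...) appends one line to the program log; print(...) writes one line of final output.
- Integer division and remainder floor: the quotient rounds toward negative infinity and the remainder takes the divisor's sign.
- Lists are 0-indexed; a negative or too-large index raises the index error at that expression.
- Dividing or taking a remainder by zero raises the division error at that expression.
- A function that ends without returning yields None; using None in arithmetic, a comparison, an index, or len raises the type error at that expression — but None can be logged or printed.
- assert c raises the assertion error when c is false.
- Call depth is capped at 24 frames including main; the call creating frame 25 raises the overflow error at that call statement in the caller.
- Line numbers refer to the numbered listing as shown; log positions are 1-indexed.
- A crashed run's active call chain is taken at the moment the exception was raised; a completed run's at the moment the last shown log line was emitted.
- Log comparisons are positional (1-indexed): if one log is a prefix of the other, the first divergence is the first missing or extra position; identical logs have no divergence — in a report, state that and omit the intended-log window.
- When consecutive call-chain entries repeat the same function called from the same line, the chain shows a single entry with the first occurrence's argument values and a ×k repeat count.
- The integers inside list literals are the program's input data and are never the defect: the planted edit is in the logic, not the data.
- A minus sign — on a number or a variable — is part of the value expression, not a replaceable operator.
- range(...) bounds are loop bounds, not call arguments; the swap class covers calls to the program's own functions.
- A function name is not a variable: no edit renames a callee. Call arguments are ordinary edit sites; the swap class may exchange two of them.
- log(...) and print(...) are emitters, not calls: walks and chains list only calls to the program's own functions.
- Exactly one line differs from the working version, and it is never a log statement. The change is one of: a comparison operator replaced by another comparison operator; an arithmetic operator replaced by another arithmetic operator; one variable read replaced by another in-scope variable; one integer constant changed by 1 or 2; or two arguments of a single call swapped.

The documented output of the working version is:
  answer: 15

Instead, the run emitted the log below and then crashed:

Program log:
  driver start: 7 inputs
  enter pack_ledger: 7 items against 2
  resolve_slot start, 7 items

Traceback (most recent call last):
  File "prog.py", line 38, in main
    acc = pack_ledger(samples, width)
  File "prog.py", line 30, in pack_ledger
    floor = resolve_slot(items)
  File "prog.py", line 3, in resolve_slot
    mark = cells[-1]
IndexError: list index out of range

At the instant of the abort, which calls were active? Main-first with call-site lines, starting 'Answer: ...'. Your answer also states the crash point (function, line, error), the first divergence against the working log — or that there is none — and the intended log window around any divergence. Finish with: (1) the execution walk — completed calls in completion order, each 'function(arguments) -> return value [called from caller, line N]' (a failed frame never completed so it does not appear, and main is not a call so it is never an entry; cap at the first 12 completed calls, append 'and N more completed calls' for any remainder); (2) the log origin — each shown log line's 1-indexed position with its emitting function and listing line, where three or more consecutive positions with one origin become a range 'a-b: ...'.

Answer: main -> pack_ledger (called at line 38) -> resolve_slot (called at line 30).
The tell: Only 3 log lines were emitted before the run died; the intended continuation was 'leaving resolve_slot with 1'.
Crash: resolve_slot, line 3, IndexError.
First divergence: position 4 — after 3 matching lines the faulty run goes silent; intended next line 'leaving resolve_slot with 1'.
Intended log window:
  2: enter pack_ledger: 7 items against 2
  3: resolve_slot start, 7 items
  4: leaving resolve_slot with 1
  5: enter scan_readings: 7 items against 2
Execution walk:
  (no call completed)
Log line origins:
  1: logged in main at line 37
  2: logged in pack_ledger at line 29
  3: logged in resolve_slot at line 2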